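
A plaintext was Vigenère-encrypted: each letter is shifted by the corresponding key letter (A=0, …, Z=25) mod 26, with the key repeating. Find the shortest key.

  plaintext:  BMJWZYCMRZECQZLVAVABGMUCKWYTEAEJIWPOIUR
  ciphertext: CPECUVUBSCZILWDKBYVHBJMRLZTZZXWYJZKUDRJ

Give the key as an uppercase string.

BDVGVXSP

  i= 0: C-B =  1 → B
  i= 1: P-M =  3 → D
  i= 2: E-J = 21 → V
  i= 3: C-W =  6 → G
  i= 4: U-Z = 21 → V
  i= 5: V-Y = 23 → X
  i= 6: U-C = 18 → S
  i= 7: B-M = 15 → P
  i= 8: S-R =  1 → B
  i= 9: C-Z =  3 → D
  i=10: Z-E = 21 → V
  i=11: I-C =  6 → G
  i=12: L-Q = 21 → V
  i=13: W-Z = 23 → X
  i=14: D-L = 18 → S
  i=15: K-V = 15 → P
  i=16: B-A =  1 → B
  i=17: Y-V =  3 → D
  i=18: V-A = 21 → V
  i=19: H-B =  6 → G
  i=20: B-G = 21 → V
  i=21: J-M = 23 → X
  i=22: M-U = 18 → S
  i=23: R-C = 15 → P
  i=24: L-K =  1 → B
  i=25: Z-W =  3 → D
  i=26: T-Y = 21 → V
  i=27: Z-T =  6 → G
  i=28: Z-E = 21 → V
  i=29: X-A = 23 → X
  i=30: W-E = 18 → S
  i=31: Y-J = 15 → P
  i=32: J-I =  1 → B
  i=33: Z-W =  3 → D
  i=34: K-P = 21 → V
  i=35: U-O =  6 → G
  i=36: D-I = 21 → V
  i=37: R-U = 23 → X
  i=38: J-R = 18 → S
  shifts repeat with period 8: BDVGVXSP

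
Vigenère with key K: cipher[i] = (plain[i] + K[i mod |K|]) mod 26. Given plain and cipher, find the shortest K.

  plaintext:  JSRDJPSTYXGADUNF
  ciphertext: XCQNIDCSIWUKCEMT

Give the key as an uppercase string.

  i= 0: X-J = 14 → O
  i= 1: C-S = 10 → K
  i= 2: Q-R = 25 → Z
  i= 3: N-D = 10 → K
  i= 4: I-J = 25 → Z
  i= 5: D-P = 14 → O
  i= 6: C-S = 10 → K
  i= 7: S-T = 25 → Z
  i= 8: I-Y = 10 → K
  i= 9: W-X = 25 → Z
  i=10: U-G = 14 → O
  i=11: K-A = 10 → K
  i=12: C-D = 25 → Z
  i=13: E-U = 10 → K
  i=14: M-N = 25 → Z
  i=15: T-F = 14 → O
  shifts repeat with period 5: OKZKZ

OKZKZ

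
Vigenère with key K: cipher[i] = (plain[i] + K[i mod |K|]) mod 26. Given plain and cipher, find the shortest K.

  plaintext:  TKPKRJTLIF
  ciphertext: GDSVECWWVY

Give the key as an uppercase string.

  i= 0: G-T = 13 → N
  i= 1: D-K = 19 → T
  i= 2: S-P =  3 → D
  i= 3: V-K = 11 → L
  i= 4: E-R = 13 → N
  i= 5: C-J = 19 → T
  i= 6: W-T =  3 → D
  i= 7: W-L = 11 → L
  i= 8: V-I = 13 → N
  i= 9: Y-F = 19 → T
  shifts repeat with period 4: NTDL

NTDL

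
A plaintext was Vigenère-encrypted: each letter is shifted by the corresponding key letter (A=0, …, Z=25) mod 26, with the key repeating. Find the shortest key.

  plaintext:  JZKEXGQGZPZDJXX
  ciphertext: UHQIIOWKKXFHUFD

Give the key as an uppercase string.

  i= 0: U-J = 11 → L
  i= 1: H-Z =  8 → I
  i= 2: Q-K =  6 → G
  i= 3: I-E =  4 → E
  i= 4: I-X = 11 → L
  i= 5: O-G =  8 → I
  i= 6: W-Q =  6 → G
  i= 7: K-G =  4 → E
  i= 8: K-Z = 11 → L
  i= 9: X-P =  8 → I
  i=10: F-Z =  6 → G
  i=11: H-D =  4 → E
  i=12: U-J = 11 → L
  i=13: F-X =  8 → I
  i=14: D-X =  6 → G
  shifts repeat with period 4: LIGE

LIGE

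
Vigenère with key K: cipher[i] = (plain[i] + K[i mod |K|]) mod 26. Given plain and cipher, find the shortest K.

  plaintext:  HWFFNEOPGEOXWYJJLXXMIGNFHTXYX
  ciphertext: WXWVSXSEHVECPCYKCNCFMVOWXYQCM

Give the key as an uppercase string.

  i= 0: W-H = 15 → P
  i= 1: X-W =  1 → B
  i= 2: W-F = 17 → R
  i= 3: V-F = 16 → Q
  i= 4: S-N =  5 → F
  i= 5: X-E = 19 → T
  i= 6: S-O =  4 → E
  i= 7: E-P = 15 → P
  i= 8: H-G =  1 → B
  i= 9: V-E = 17 → R
  i=10: E-O = 16 → Q
  i=11: C-X =  5 → F
  i=12: P-W = 19 → T
  i=13: C-Y =  4 → E
  i=14: Y-J = 15 → P
  i=15: K-J =  1 → B
  i=16: C-L = 17 → R
  i=17: N-X = 16 → Q
  i=18: C-X =  5 → F
  i=19: F-M = 19 → T
  i=20: M-I =  4 → E
  i=21: V-G = 15 → P
  i=22: O-N =  1 → B
  i=23: W-F = 17 → R
  i=24: X-H = 16 → Q
  i=25: Y-T =  5 → F
  i=26: Q-X = 19 → T
  i=27: C-Y =  4 → E
  i=28: M-X = 15 → P
  shifts repeat with period 7: PBRQFTE

PBRQFTE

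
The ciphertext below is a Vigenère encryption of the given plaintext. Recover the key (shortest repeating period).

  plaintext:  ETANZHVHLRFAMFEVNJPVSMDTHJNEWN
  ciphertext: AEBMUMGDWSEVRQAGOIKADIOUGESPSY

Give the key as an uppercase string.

WLBZVFL

  i= 0: A-E = 22 → W
  i= 1: E-T = 11 → L
  i= 2: B-A =  1 → B
  i= 3: M-N = 25 → Z
  i= 4: U-Z = 21 → V
  i= 5: M-H =  5 → F
  i= 6: G-V = 11 → L
  i= 7: D-H = 22 → W
  i= 8: W-L = 11 → L
  i= 9: S-R =  1 → B
  i=10: E-F = 25 → Z
  i=11: V-A = 21 → V
  i=12: R-M =  5 → F
  i=13: Q-F = 11 → L
  i=14: A-E = 22 → W
  i=15: G-V = 11 → L
  i=16: O-N =  1 → B
  i=17: I-J = 25 → Z
  i=18: K-P = 21 → V
  i=19: A-V =  5 → F
  i=20: D-S = 11 → L
  i=21: I-M = 22 → W
  i=22: O-D = 11 → L
  i=23: U-T =  1 → B
  i=24: G-H = 25 → Z
  i=25: E-J = 21 → V
  i=26: S-N =  5 → F
  i=27: P-E = 11 → L
  i=28: S-W = 22 → W
  i=29: Y-N = 11 → L
  shifts repeat with period 7: WLBZVFL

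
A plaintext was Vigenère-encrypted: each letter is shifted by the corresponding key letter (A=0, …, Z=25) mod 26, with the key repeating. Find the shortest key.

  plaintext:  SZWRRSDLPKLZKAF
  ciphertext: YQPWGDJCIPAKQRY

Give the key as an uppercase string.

  i= 0: Y-S =  6 → G
  i= 1: Q-Z = 17 → R
  i= 2: P-W = 19 → T
  i= 3: W-R =  5 → F
  i= 4: G-R = 15 → P
  i= 5: D-S = 11 → L
  i= 6: J-D =  6 → G
  i= 7: C-L = 17 → R
  i= 8: I-P = 19 → T
  i= 9: P-K =  5 → F
  i=10: A-L = 15 → P
  i=11: K-Z = 11 → L
  i=12: Q-K =  6 → G
  i=13: R-A = 17 → R
  i=14: Y-F = 19 → T
  shifts repeat with period 6: GRTFPL

GRTFPL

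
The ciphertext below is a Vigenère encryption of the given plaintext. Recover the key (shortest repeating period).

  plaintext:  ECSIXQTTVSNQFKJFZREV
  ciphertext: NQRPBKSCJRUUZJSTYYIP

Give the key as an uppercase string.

JOZHEUZ

  i= 0: N-E =  9 → J
  i= 1: Q-C = 14 → O
  i= 2: R-S = 25 → Z
  i= 3: P-I =  7 → H
  i= 4: B-X =  4 → E
  i= 5: K-Q = 20 → U
  i= 6: S-T = 25 → Z
  i= 7: C-T =  9 → J
  i= 8: J-V = 14 → O
  i= 9: R-S = 25 → Z
  i=10: U-N =  7 → H
  i=11: U-Q =  4 → E
  i=12: Z-F = 20 → U
  i=13: J-K = 25 → Z
  i=14: S-J =  9 → J
  i=15: T-F = 14 → O
  i=16: Y-Z = 25 → Z
  i=17: Y-R =  7 → H
  i=18: I-E =  4 → E
  i=19: P-V = 20 → U
  shifts repeat with period 7: JOZHEUZ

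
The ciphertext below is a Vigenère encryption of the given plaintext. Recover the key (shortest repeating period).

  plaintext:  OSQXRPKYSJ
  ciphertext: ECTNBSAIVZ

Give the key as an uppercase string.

QKD

  i= 0: E-O = 16 → Q
  i= 1: C-S = 10 → K
  i= 2: T-Q =  3 → D
  i= 3: N-X = 16 → Q
  i= 4: B-R = 10 → K
  i= 5: S-P =  3 → D
  i= 6: A-K = 16 → Q
  i= 7: I-Y = 10 → K
  i= 8: V-S =  3 → D
  i= 9: Z-J = 16 → Q
  shifts repeat with period 3: QKD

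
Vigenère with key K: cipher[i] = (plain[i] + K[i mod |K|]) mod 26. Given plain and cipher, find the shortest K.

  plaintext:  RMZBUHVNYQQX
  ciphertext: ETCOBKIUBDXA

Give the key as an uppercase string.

  i= 0: E-R = 13 → N
  i= 1: T-M =  7 → H
  i= 2: C-Z =  3 → D
  i= 3: O-B = 13 → N
  i= 4: B-U =  7 → H
  i= 5: K-H =  3 → D
  i= 6: I-V = 13 → N
  i= 7: U-N =  7 → H
  i= 8: B-Y =  3 → D
  i= 9: D-Q = 13 → N
  i=10: X-Q =  7 → H
  i=11: A-X =  3 → D
  shifts repeat with period 3: NHD

NHD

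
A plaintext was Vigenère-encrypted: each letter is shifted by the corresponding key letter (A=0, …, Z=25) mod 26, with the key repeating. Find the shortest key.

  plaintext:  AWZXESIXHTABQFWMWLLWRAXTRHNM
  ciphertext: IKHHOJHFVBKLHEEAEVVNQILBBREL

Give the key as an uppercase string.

  i= 0: I-A =  8 → I
  i= 1: K-W = 14 → O
  i= 2: H-Z =  8 → I
  i= 3: H-X = 10 → K
  i= 4: O-E = 10 → K
  i= 5: J-S = 17 → R
  i= 6: H-I = 25 → Z
  i= 7: F-X =  8 → I
  i= 8: V-H = 14 → O
  i= 9: B-T =  8 → I
  i=10: K-A = 10 → K
  i=11: L-B = 10 → K
  i=12: H-Q = 17 → R
  i=13: E-F = 25 → Z
  i=14: E-W =  8 → I
  i=15: A-M = 14 → O
  i=16: E-W =  8 → I
  i=17: V-L = 10 → K
  i=18: V-L = 10 → K
  i=19: N-W = 17 → R
  i=20: Q-R = 25 → Z
  i=21: I-A =  8 → I
  i=22: L-X = 14 → O
  i=23: B-T =  8 → I
  i=24: B-R = 10 → K
  i=25: R-H = 10 → K
  i=26: E-N = 17 → R
  i=27: L-M = 25 → Z
  shifts repeat with period 7: IOIKKRZ

IOIKKRZ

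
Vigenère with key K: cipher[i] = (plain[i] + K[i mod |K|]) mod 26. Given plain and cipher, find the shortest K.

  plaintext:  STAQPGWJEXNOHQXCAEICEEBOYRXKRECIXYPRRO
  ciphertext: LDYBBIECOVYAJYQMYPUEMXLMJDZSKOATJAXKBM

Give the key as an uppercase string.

TKYLMCI

  i= 0: L-S = 19 → T
  i= 1: D-T = 10 → K
  i= 2: Y-A = 24 → Y
  i= 3: B-Q = 11 → L
  i= 4: B-P = 12 → M
  i= 5: I-G =  2 → C
  i= 6: E-W =  8 → I
  i= 7: C-J = 19 → T
  i= 8: O-E = 10 → K
  i= 9: V-X = 24 → Y
  i=10: Y-N = 11 → L
  i=11: A-O = 12 → M
  i=12: J-H =  2 → C
  i=13: Y-Q =  8 → I
  i=14: Q-X = 19 → T
  i=15: M-C = 10 → K
  i=16: Y-A = 24 → Y
  i=17: P-E = 11 → L
  i=18: U-I = 12 → M
  i=19: E-C =  2 → C
  i=20: M-E =  8 → I
  i=21: X-E = 19 → T
  i=22: L-B = 10 → K
  i=23: M-O = 24 → Y
  i=24: J-Y = 11 → L
  i=25: D-R = 12 → M
  i=26: Z-X =  2 → C
  i=27: S-K =  8 → I
  i=28: K-R = 19 → T
  i=29: O-E = 10 → K
  i=30: A-C = 24 → Y
  i=31: T-I = 11 → L
  i=32: J-X = 12 → M
  i=33: A-Y =  2 → C
  i=34: X-P =  8 → I
  i=35: K-R = 19 → T
  i=36: B-R = 10 → K
  i=37: M-O = 24 → Y
  shifts repeat with period 7: TKYLMCI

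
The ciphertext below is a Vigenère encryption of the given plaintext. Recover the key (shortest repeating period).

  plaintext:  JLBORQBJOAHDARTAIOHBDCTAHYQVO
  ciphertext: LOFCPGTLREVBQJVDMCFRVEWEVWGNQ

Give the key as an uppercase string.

  i= 0: L-J =  2 → C
  i= 1: O-L =  3 → D
  i= 2: F-B =  4 → E
  i= 3: C-O = 14 → O
  i= 4: P-R = 24 → Y
  i= 5: G-Q = 16 → Q
  i= 6: T-B = 18 → S
  i= 7: L-J =  2 → C
  i= 8: R-O =  3 → D
  i= 9: E-A =  4 → E
  i=10: V-H = 14 → O
  i=11: B-D = 24 → Y
  i=12: Q-A = 16 → Q
  i=13: J-R = 18 → S
  i=14: V-T =  2 → C
  i=15: D-A =  3 → D
  i=16: M-I =  4 → E
  i=17: C-O = 14 → O
  i=18: F-H = 24 → Y
  i=19: R-B = 16 → Q
  i=20: V-D = 18 → S
  i=21: E-C =  2 → C
  i=22: W-T =  3 → D
  i=23: E-A =  4 → E
  i=24: V-H = 14 → O
  i=25: W-Y = 24 → Y
  i=26: G-Q = 16 → Q
  i=27: N-V = 18 → S
  i=28: Q-O =  2 → C
  shifts repeat with period 7: CDEOYQS

CDEOYQS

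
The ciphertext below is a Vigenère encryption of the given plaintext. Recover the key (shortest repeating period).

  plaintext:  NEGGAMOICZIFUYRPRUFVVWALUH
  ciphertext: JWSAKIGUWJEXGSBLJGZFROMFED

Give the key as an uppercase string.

  i= 0: J-N = 22 → W
  i= 1: W-E = 18 → S
  i= 2: S-G = 12 → M
  i= 3: A-G = 20 → U
  i= 4: K-A = 10 → K
  i= 5: I-M = 22 → W
  i= 6: G-O = 18 → S
  i= 7: U-I = 12 → M
  i= 8: W-C = 20 → U
  i= 9: J-Z = 10 → K
  i=10: E-I = 22 → W
  i=11: X-F = 18 → S
  i=12: G-U = 12 → M
  i=13: S-Y = 20 → U
  i=14: B-R = 10 → K
  i=15: L-P = 22 → W
  i=16: J-R = 18 → S
  i=17: G-U = 12 → M
  i=18: Z-F = 20 → U
  i=19: F-V = 10 → K
  i=20: R-V = 22 → W
  i=21: O-W = 18 → S
  i=22: M-A = 12 → M
  i=23: F-L = 20 → U
  i=24: E-U = 10 → K
  i=25: D-H = 22 → W
  shifts repeat with period 5: WSMUK

WSMUK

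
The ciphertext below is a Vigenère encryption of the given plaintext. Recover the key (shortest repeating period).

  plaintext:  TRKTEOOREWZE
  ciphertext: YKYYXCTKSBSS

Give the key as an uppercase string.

  i= 0: Y-T =  5 → F
  i= 1: K-R = 19 → T
  i= 2: Y-K = 14 → O
  i= 3: Y-T =  5 → F
  i= 4: X-E = 19 → T
  i= 5: C-O = 14 → O
  i= 6: T-O =  5 → F
  i= 7: K-R = 19 → T
  i= 8: S-E = 14 → O
  i= 9: B-W =  5 → F
  i=10: S-Z = 19 → T
  i=11: S-E = 14 → O
  shifts repeat with period 3: FTO

FTO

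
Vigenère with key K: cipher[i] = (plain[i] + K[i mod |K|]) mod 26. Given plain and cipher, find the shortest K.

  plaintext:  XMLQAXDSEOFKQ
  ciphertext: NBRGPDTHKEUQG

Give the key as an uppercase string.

  i= 0: N-X = 16 → Q
  i= 1: B-M = 15 → P
  i= 2: R-L =  6 → G
  i= 3: G-Q = 16 → Q
  i= 4: P-A = 15 → P
  i= 5: D-X =  6 → G
  i= 6: T-D = 16 → Q
  i= 7: H-S = 15 → P
  i= 8: K-E =  6 → G
  i= 9: E-O = 16 → Q
  i=10: U-F = 15 → P
  i=11: Q-K =  6 → G
  i=12: G-Q = 16 → Q
  shifts repeat with period 3: QPG

QPG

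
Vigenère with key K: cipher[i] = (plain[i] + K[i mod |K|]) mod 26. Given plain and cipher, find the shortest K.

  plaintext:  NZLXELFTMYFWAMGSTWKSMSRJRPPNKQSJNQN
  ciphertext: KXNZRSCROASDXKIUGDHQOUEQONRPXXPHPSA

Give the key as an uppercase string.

  i= 0: K-N = 23 → X
  i= 1: X-Z = 24 → Y
  i= 2: N-L =  2 → C
  i= 3: Z-X =  2 → C
  i= 4: R-E = 13 → N
  i= 5: S-L =  7 → H
  i= 6: C-F = 23 → X
  i= 7: R-T = 24 → Y
  i= 8: O-M =  2 → C
  i= 9: A-Y =  2 → C
  i=10: S-F = 13 → N
  i=11: D-W =  7 → H
  i=12: X-A = 23 → X
  i=13: K-M = 24 → Y
  i=14: I-G =  2 → C
  i=15: U-S =  2 → C
  i=16: G-T = 13 → N
  i=17: D-W =  7 → H
  i=18: H-K = 23 → X
  i=19: Q-S = 24 → Y
  i=20: O-M =  2 → C
  i=21: U-S =  2 → C
  i=22: E-R = 13 → N
  i=23: Q-J =  7 → H
  i=24: O-R = 23 → X
  i=25: N-P = 24 → Y
  i=26: R-P =  2 → C
  i=27: P-N =  2 → C
  i=28: X-K = 13 → N
  i=29: X-Q =  7 → H
  i=30: P-S = 23 → X
  i=31: H-J = 24 → Y
  i=32: P-N =  2 → C
  i=33: S-Q =  2 → C
  i=34: A-N = 13 → N
  shifts repeat with period 6: XYCCNH

XYCCNH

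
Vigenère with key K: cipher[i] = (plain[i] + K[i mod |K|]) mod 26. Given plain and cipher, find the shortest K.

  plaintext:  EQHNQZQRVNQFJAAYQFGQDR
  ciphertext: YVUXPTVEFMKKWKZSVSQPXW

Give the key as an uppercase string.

UFNKZ

  i= 0: Y-E = 20 → U
  i= 1: V-Q =  5 → F
  i= 2: U-H = 13 → N
  i= 3: X-N = 10 → K
  i= 4: P-Q = 25 → Z
  i= 5: T-Z = 20 → U
  i= 6: V-Q =  5 → F
  i= 7: E-R = 13 → N
  i= 8: F-V = 10 → K
  i= 9: M-N = 25 → Z
  i=10: K-Q = 20 → U
  i=11: K-F =  5 → F
  i=12: W-J = 13 → N
  i=13: K-A = 10 → K
  i=14: Z-A = 25 → Z
  i=15: S-Y = 20 → U
  i=16: V-Q =  5 → F
  i=17: S-F = 13 → N
  i=18: Q-G = 10 → K
  i=19: P-Q = 25 → Z
  i=20: X-D = 20 → U
  i=21: W-R =  5 → F
  shifts repeat with period 5: UFNKZ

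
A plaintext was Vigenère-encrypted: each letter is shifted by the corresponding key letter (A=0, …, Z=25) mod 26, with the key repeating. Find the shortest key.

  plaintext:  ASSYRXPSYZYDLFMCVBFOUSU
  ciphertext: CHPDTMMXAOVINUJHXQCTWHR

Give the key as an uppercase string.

  i= 0: C-A =  2 → C
  i= 1: H-S = 15 → P
  i= 2: P-S = 23 → X
  i= 3: D-Y =  5 → F
  i= 4: T-R =  2 → C
  i= 5: M-X = 15 → P
  i= 6: M-P = 23 → X
  i= 7: X-S =  5 → F
  i= 8: A-Y =  2 → C
  i= 9: O-Z = 15 → P
  i=10: V-Y = 23 → X
  i=11: I-D =  5 → F
  i=12: N-L =  2 → C
  i=13: U-F = 15 → P
  i=14: J-M = 23 → X
  i=15: H-C =  5 → F
  i=16: X-V =  2 → C
  i=17: Q-B = 15 → P
  i=18: C-F = 23 → X
  i=19: T-O =  5 → F
  i=20: W-U =  2 → C
  i=21: H-S = 15 → P
  i=22: R-U = 23 → X
  shifts repeat with period 4: CPXF

CPXF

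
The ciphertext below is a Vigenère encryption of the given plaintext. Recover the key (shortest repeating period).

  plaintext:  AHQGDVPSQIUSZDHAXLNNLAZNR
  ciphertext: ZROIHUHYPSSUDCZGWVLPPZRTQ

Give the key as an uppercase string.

ZKYCEZSG

  i= 0: Z-A = 25 → Z
  i= 1: R-H = 10 → K
  i= 2: O-Q = 24 → Y
  i= 3: I-G =  2 → C
  i= 4: H-D =  4 → E
  i= 5: U-V = 25 → Z
  i= 6: H-P = 18 → S
  i= 7: Y-S =  6 → G
  i= 8: P-Q = 25 → Z
  i= 9: S-I = 10 → K
  i=10: S-U = 24 → Y
  i=11: U-S =  2 → C
  i=12: D-Z =  4 → E
  i=13: C-D = 25 → Z
  i=14: Z-H = 18 → S
  i=15: G-A =  6 → G
  i=16: W-X = 25 → Z
  i=17: V-L = 10 → K
  i=18: L-N = 24 → Y
  i=19: P-N =  2 → C
  i=20: P-L =  4 → E
  i=21: Z-A = 25 → Z
  i=22: R-Z = 18 → S
  i=23: T-N =  6 → G
  i=24: Q-R = 25 → Z
  shifts repeat with period 8: ZKYCEZSG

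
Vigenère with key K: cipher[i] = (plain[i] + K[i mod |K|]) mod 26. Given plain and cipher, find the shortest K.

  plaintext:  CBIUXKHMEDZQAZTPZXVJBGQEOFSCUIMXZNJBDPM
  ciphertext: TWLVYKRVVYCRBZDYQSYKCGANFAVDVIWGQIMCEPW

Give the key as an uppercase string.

  i= 0: T-C = 17 → R
  i= 1: W-B = 21 → V
  i= 2: L-I =  3 → D
  i= 3: V-U =  1 → B
  i= 4: Y-X =  1 → B
  i= 5: K-K =  0 → A
  i= 6: R-H = 10 → K
  i= 7: V-M =  9 → J
  i= 8: V-E = 17 → R
  i= 9: Y-D = 21 → V
  i=10: C-Z =  3 → D
  i=11: R-Q =  1 → B
  i=12: B-A =  1 → B
  i=13: Z-Z =  0 → A
  i=14: D-T = 10 → K
  i=15: Y-P =  9 → J
  i=16: Q-Z = 17 → R
  i=17: S-X = 21 → V
  i=18: Y-V =  3 → D
  i=19: K-J =  1 → B
  i=20: C-B =  1 → B
  i=21: G-G =  0 → A
  i=22: A-Q = 10 → K
  i=23: N-E =  9 → J
  i=24: F-O = 17 → R
  i=25: A-F = 21 → V
  i=26: V-S =  3 → D
  i=27: D-C =  1 → B
  i=28: V-U =  1 → B
  i=29: I-I =  0 → A
  i=30: W-M = 10 → K
  i=31: G-X =  9 → J
  i=32: Q-Z = 17 → R
  i=33: I-N = 21 → V
  i=34: M-J =  3 → D
  i=35: C-B =  1 → B
  i=36: E-D =  1 → B
  i=37: P-P =  0 → A
  i=38: W-M = 10 → K
  shifts repeat with period 8: RVDBBAKJ

RVDBBAKJ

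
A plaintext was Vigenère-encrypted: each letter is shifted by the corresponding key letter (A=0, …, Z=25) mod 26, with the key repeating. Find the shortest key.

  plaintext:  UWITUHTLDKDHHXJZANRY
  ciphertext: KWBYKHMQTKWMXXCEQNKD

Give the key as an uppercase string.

QATF

  i= 0: K-U = 16 → Q
  i= 1: W-W =  0 → A
  i= 2: B-I = 19 → T
  i= 3: Y-T =  5 → F
  i= 4: K-U = 16 → Q
  i= 5: H-H =  0 → A
  i= 6: M-T = 19 → T
  i= 7: Q-L =  5 → F
  i= 8: T-D = 16 → Q
  i= 9: K-K =  0 → A
  i=10: W-D = 19 → T
  i=11: M-H =  5 → F
  i=12: X-H = 16 → Q
  i=13: X-X =  0 → A
  i=14: C-J = 19 → T
  i=15: E-Z =  5 → F
  i=16: Q-A = 16 → Q
  i=17: N-N =  0 → A
  i=18: K-R = 19 → T
  i=19: D-Y =  5 → F
  shifts repeat with period 4: QATF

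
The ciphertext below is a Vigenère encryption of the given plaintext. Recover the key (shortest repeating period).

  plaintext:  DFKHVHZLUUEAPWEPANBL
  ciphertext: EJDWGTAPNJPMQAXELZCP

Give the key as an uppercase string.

  i= 0: E-D =  1 → B
  i= 1: J-F =  4 → E
  i= 2: D-K = 19 → T
  i= 3: W-H = 15 → P
  i= 4: G-V = 11 → L
  i= 5: T-H = 12 → M
  i= 6: A-Z =  1 → B
  i= 7: P-L =  4 → E
  i= 8: N-U = 19 → T
  i= 9: J-U = 15 → P
  i=10: P-E = 11 → L
  i=11: M-A = 12 → M
  i=12: Q-P =  1 → B
  i=13: A-W =  4 → E
  i=14: X-E = 19 → T
  i=15: E-P = 15 → P
  i=16: L-A = 11 → L
  i=17: Z-N = 12 → M
  i=18: C-B =  1 → B
  i=19: P-L =  4 → E
  shifts repeat with period 6: BETPLM

BETPLM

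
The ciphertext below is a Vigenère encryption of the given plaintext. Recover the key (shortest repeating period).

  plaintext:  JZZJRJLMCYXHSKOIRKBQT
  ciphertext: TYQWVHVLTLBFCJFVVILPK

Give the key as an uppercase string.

  i= 0: T-J = 10 → K
  i= 1: Y-Z = 25 → Z
  i= 2: Q-Z = 17 → R
  i= 3: W-J = 13 → N
  i= 4: V-R =  4 → E
  i= 5: H-J = 24 → Y
  i= 6: V-L = 10 → K
  i= 7: L-M = 25 → Z
  i= 8: T-C = 17 → R
  i= 9: L-Y = 13 → N
  i=10: B-X =  4 → E
  i=11: F-H = 24 → Y
  i=12: C-S = 10 → K
  i=13: J-K = 25 → Z
  i=14: F-O = 17 → R
  i=15: V-I = 13 → N
  i=16: V-R =  4 → E
  i=17: I-K = 24 → Y
  i=18: L-B = 10 → K
  i=19: P-Q = 25 → Z
  i=20: K-T = 17 → R
  shifts repeat with period 6: KZRNEY

KZRNEY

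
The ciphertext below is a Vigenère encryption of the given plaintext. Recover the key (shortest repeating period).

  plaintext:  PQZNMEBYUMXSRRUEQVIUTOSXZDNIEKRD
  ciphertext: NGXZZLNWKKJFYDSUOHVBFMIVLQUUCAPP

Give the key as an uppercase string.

  i= 0: N-P = 24 → Y
  i= 1: G-Q = 16 → Q
  i= 2: X-Z = 24 → Y
  i= 3: Z-N = 12 → M
  i= 4: Z-M = 13 → N
  i= 5: L-E =  7 → H
  i= 6: N-B = 12 → M
  i= 7: W-Y = 24 → Y
  i= 8: K-U = 16 → Q
  i= 9: K-M = 24 → Y
  i=10: J-X = 12 → M
  i=11: F-S = 13 → N
  i=12: Y-R =  7 → H
  i=13: D-R = 12 → M
  i=14: S-U = 24 → Y
  i=15: U-E = 16 → Q
  i=16: O-Q = 24 → Y
  i=17: H-V = 12 → M
  i=18: V-I = 13 → N
  i=19: B-U =  7 → H
  i=20: F-T = 12 → M
  i=21: M-O = 24 → Y
  i=22: I-S = 16 → Q
  i=23: V-X = 24 → Y
  i=24: L-Z = 12 → M
  i=25: Q-D = 13 → N
  i=26: U-N =  7 → H
  i=27: U-I = 12 → M
  i=28: C-E = 24 → Y
  i=29: A-K = 16 → Q
  i=30: P-R = 24 → Y
  i=31: P-D = 12 → M
  shifts repeat with period 7: YQYMNHM

YQYMNHM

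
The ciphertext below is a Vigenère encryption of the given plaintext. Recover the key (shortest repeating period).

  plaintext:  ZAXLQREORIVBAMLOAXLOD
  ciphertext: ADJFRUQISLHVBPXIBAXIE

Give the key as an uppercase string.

  i= 0: A-Z =  1 → B
  i= 1: D-A =  3 → D
  i= 2: J-X = 12 → M
  i= 3: F-L = 20 → U
  i= 4: R-Q =  1 → B
  i= 5: U-R =  3 → D
  i= 6: Q-E = 12 → M
  i= 7: I-O = 20 → U
  i= 8: S-R =  1 → B
  i= 9: L-I =  3 → D
  i=10: H-V = 12 → M
  i=11: V-B = 20 → U
  i=12: B-A =  1 → B
  i=13: P-M =  3 → D
  i=14: X-L = 12 → M
  i=15: I-O = 20 → U
  i=16: B-A =  1 → B
  i=17: A-X =  3 → D
  i=18: X-L = 12 → M
  i=19: I-O = 20 → U
  i=20: E-D =  1 → B
  shifts repeat with period 4: BDMU

BDMU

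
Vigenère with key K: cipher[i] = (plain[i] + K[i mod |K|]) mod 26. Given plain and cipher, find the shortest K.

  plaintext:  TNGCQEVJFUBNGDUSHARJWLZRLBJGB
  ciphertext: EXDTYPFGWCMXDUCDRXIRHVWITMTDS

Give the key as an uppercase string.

LKXRI

  i= 0: E-T = 11 → L
  i= 1: X-N = 10 → K
  i= 2: D-G = 23 → X
  i= 3: T-C = 17 → R
  i= 4: Y-Q =  8 → I
  i= 5: P-E = 11 → L
  i= 6: F-V = 10 → K
  i= 7: G-J = 23 → X
  i= 8: W-F = 17 → R
  i= 9: C-U =  8 → I
  i=10: M-B = 11 → L
  i=11: X-N = 10 → K
  i=12: D-G = 23 → X
  i=13: U-D = 17 → R
  i=14: C-U =  8 → I
  i=15: D-S = 11 → L
  i=16: R-H = 10 → K
  i=17: X-A = 23 → X
  i=18: I-R = 17 → R
  i=19: R-J =  8 → I
  i=20: H-W = 11 → L
  i=21: V-L = 10 → K
  i=22: W-Z = 23 → X
  i=23: I-R = 17 → R
  i=24: T-L =  8 → I
  i=25: M-B = 11 → L
  i=26: T-J = 10 → K
  i=27: D-G = 23 → X
  i=28: S-B = 17 → R
  shifts repeat with period 5: LKXRI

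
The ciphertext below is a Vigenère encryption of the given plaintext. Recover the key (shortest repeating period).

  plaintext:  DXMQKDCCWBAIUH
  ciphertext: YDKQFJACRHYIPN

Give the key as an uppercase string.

  i= 0: Y-D = 21 → V
  i= 1: D-X =  6 → G
  i= 2: K-M = 24 → Y
  i= 3: Q-Q =  0 → A
  i= 4: F-K = 21 → V
  i= 5: J-D =  6 → G
  i= 6: A-C = 24 → Y
  i= 7: C-C =  0 → A
  i= 8: R-W = 21 → V
  i= 9: H-B =  6 → G
  i=10: Y-A = 24 → Y
  i=11: I-I =  0 → A
  i=12: P-U = 21 → V
  i=13: N-H =  6 → G
  shifts repeat with period 4: VGYA

VGYA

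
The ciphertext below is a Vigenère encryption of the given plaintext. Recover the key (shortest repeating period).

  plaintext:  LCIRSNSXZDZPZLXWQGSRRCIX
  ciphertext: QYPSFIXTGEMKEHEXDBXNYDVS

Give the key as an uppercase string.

  i= 0: Q-L =  5 → F
  i= 1: Y-C = 22 → W
  i= 2: P-I =  7 → H
  i= 3: S-R =  1 → B
  i= 4: F-S = 13 → N
  i= 5: I-N = 21 → V
  i= 6: X-S =  5 → F
  i= 7: T-X = 22 → W
  i= 8: G-Z =  7 → H
  i= 9: E-D =  1 → B
  i=10: M-Z = 13 → N
  i=11: K-P = 21 → V
  i=12: E-Z =  5 → F
  i=13: H-L = 22 → W
  i=14: E-X =  7 → H
  i=15: X-W =  1 → B
  i=16: D-Q = 13 → N
  i=17: B-G = 21 → V
  i=18: X-S =  5 → F
  i=19: N-R = 22 → W
  i=20: Y-R =  7 → H
  i=21: D-C =  1 → B
  i=22: V-I = 13 → N
  i=23: S-X = 21 → V
  shifts repeat with period 6: FWHBNV

FWHBNV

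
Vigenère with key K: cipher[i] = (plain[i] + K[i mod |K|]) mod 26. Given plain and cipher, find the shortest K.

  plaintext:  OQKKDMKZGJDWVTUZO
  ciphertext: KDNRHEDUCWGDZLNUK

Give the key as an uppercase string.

WNDHESTV

  i= 0: K-O = 22 → W
  i= 1: D-Q = 13 → N
  i= 2: N-K =  3 → D
  i= 3: R-K =  7 → H
  i= 4: H-D =  4 → E
  i= 5: E-M = 18 → S
  i= 6: D-K = 19 → T
  i= 7: U-Z = 21 → V
  i= 8: C-G = 22 → W
  i= 9: W-J = 13 → N
  i=10: G-D =  3 → D
  i=11: D-W =  7 → H
  i=12: Z-V =  4 → E
  i=13: L-T = 18 → S
  i=14: N-U = 19 → T
  i=15: U-Z = 21 → V
  i=16: K-O = 22 → W
  shifts repeat with period 8: WNDHESTV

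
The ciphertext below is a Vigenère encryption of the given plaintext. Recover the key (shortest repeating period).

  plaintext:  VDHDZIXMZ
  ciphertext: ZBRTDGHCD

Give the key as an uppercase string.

EYKQ

  i= 0: Z-V =  4 → E
  i= 1: B-D = 24 → Y
  i= 2: R-H = 10 → K
  i= 3: T-D = 16 → Q
  i= 4: D-Z =  4 → E
  i= 5: G-I = 24 → Y
  i= 6: H-X = 10 → K
  i= 7: C-M = 16 → Q
  i= 8: D-Z =  4 → E
  shifts repeat with period 4: EYKQ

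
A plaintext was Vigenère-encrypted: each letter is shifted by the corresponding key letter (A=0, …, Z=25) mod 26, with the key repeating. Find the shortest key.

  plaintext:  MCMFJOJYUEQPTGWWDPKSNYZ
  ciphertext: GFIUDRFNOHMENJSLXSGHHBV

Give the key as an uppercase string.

  i= 0: G-M = 20 → U
  i= 1: F-C =  3 → D
  i= 2: I-M = 22 → W
  i= 3: U-F = 15 → P
  i= 4: D-J = 20 → U
  i= 5: R-O =  3 → D
  i= 6: F-J = 22 → W
  i= 7: N-Y = 15 → P
  i= 8: O-U = 20 → U
  i= 9: H-E =  3 → D
  i=10: M-Q = 22 → W
  i=11: E-P = 15 → P
  i=12: N-T = 20 → U
  i=13: J-G =  3 → D
  i=14: S-W = 22 → W
  i=15: L-W = 15 → P
  i=16: X-D = 20 → U
  i=17: S-P =  3 → D
  i=18: G-K = 22 → W
  i=19: H-S = 15 → P
  i=20: H-N = 20 → U
  i=21: B-Y =  3 → D
  i=22: V-Z = 22 → W
  shifts repeat with period 4: UDWP

UDWP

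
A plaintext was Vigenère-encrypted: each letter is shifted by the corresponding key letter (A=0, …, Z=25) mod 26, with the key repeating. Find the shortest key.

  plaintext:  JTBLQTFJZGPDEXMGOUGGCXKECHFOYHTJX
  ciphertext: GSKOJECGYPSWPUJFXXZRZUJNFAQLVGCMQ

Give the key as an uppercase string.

XZJDTLX

  i= 0: G-J = 23 → X
  i= 1: S-T = 25 → Z
  i= 2: K-B =  9 → J
  i= 3: O-L =  3 → D
  i= 4: J-Q = 19 → T
  i= 5: E-T = 11 → L
  i= 6: C-F = 23 → X
  i= 7: G-J = 23 → X
  i= 8: Y-Z = 25 → Z
  i= 9: P-G =  9 → J
  i=10: S-P =  3 → D
  i=11: W-D = 19 → T
  i=12: P-E = 11 → L
  i=13: U-X = 23 → X
  i=14: J-M = 23 → X
  i=15: F-G = 25 → Z
  i=16: X-O =  9 → J
  i=17: X-U =  3 → D
  i=18: Z-G = 19 → T
  i=19: R-G = 11 → L
  i=20: Z-C = 23 → X
  i=21: U-X = 23 → X
  i=22: J-K = 25 → Z
  i=23: N-E =  9 → J
  i=24: F-C =  3 → D
  i=25: A-H = 19 → T
  i=26: Q-F = 11 → L
  i=27: L-O = 23 → X
  i=28: V-Y = 23 → X
  i=29: G-H = 25 → Z
  i=30: C-T =  9 → J
  i=31: M-J =  3 → D
  i=32: Q-X = 19 → T
  shifts repeat with period 7: XZJDTLX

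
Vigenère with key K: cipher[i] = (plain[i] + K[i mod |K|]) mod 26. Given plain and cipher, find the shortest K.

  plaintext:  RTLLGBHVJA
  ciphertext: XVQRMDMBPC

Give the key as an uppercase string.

GCFG

  i= 0: X-R =  6 → G
  i= 1: V-T =  2 → C
  i= 2: Q-L =  5 → F
  i= 3: R-L =  6 → G
  i= 4: M-G =  6 → G
  i= 5: D-B =  2 → C
  i= 6: M-H =  5 → F
  i= 7: B-V =  6 → G
  i= 8: P-J =  6 → G
  i= 9: C-A =  2 → C
  shifts repeat with period 4: GCFG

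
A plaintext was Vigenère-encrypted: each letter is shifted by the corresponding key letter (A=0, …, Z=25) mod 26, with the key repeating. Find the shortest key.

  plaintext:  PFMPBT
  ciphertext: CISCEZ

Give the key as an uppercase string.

NDG

  i= 0: C-P = 13 → N
  i= 1: I-F =  3 → D
  i= 2: S-M =  6 → G
  i= 3: C-P = 13 → N
  i= 4: E-B =  3 → D
  i= 5: Z-T =  6 → G
  shifts repeat with period 3: NDG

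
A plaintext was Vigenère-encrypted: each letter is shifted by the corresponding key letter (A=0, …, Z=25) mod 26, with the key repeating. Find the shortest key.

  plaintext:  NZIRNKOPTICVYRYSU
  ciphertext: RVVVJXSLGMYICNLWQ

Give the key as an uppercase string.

  i= 0: R-N =  4 → E
  i= 1: V-Z = 22 → W
  i= 2: V-I = 13 → N
  i= 3: V-R =  4 → E
  i= 4: J-N = 22 → W
  i= 5: X-K = 13 → N
  i= 6: S-O =  4 → E
  i= 7: L-P = 22 → W
  i= 8: G-T = 13 → N
  i= 9: M-I =  4 → E
  i=10: Y-C = 22 → W
  i=11: I-V = 13 → N
  i=12: C-Y =  4 → E
  i=13: N-R = 22 → W
  i=14: L-Y = 13 → N
  i=15: W-S =  4 → E
  i=16: Q-U = 22 → W
  shifts repeat with period 3: EWN

EWN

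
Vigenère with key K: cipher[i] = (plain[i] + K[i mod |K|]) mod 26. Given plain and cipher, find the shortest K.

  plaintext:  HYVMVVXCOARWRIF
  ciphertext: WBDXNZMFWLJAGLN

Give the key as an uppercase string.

  i= 0: W-H = 15 → P
  i= 1: B-Y =  3 → D
  i= 2: D-V =  8 → I
  i= 3: X-M = 11 → L
  i= 4: N-V = 18 → S
  i= 5: Z-V =  4 → E
  i= 6: M-X = 15 → P
  i= 7: F-C =  3 → D
  i= 8: W-O =  8 → I
  i= 9: L-A = 11 → L
  i=10: J-R = 18 → S
  i=11: A-W =  4 → E
  i=12: G-R = 15 → P
  i=13: L-I =  3 → D
  i=14: N-F =  8 → I
  shifts repeat with period 6: PDILSE

PDILSE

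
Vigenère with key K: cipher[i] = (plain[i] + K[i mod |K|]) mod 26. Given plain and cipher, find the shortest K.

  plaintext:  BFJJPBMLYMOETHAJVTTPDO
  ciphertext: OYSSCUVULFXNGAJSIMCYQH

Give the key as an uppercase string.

NTJJ

  i= 0: O-B = 13 → N
  i= 1: Y-F = 19 → T
  i= 2: S-J =  9 → J
  i= 3: S-J =  9 → J
  i= 4: C-P = 13 → N
  i= 5: U-B = 19 → T
  i= 6: V-M =  9 → J
  i= 7: U-L =  9 → J
  i= 8: L-Y = 13 → N
  i= 9: F-M = 19 → T
  i=10: X-O =  9 → J
  i=11: N-E =  9 → J
  i=12: G-T = 13 → N
  i=13: A-H = 19 → T
  i=14: J-A =  9 → J
  i=15: S-J =  9 → J
  i=16: I-V = 13 → N
  i=17: M-T = 19 → T
  i=18: C-T =  9 → J
  i=19: Y-P =  9 → J
  i=20: Q-D = 13 → N
  i=21: H-O = 19 → T
  shifts repeat with period 4: NTJJ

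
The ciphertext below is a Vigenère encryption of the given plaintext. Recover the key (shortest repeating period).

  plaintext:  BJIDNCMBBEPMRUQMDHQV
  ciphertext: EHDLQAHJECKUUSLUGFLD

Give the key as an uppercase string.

DYVI

  i= 0: E-B =  3 → D
  i= 1: H-J = 24 → Y
  i= 2: D-I = 21 → V
  i= 3: L-D =  8 → I
  i= 4: Q-N =  3 → D
  i= 5: A-C = 24 → Y
  i= 6: H-M = 21 → V
  i= 7: J-B =  8 → I
  i= 8: E-B =  3 → D
  i= 9: C-E = 24 → Y
  i=10: K-P = 21 → V
  i=11: U-M =  8 → I
  i=12: U-R =  3 → D
  i=13: S-U = 24 → Y
  i=14: L-Q = 21 → V
  i=15: U-M =  8 → I
  i=16: G-D =  3 → D
  i=17: F-H = 24 → Y
  i=18: L-Q = 21 → V
  i=19: D-V =  8 → I
  shifts repeat with period 4: DYVI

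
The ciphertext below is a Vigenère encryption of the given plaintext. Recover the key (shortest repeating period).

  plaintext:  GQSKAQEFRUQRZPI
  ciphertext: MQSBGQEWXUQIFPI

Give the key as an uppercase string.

GAAR

  i= 0: M-G =  6 → G
  i= 1: Q-Q =  0 → A
  i= 2: S-S =  0 → A
  i= 3: B-K = 17 → R
  i= 4: G-A =  6 → G
  i= 5: Q-Q =  0 → A
  i= 6: E-E =  0 → A
  i= 7: W-F = 17 → R
  i= 8: X-R =  6 → G
  i= 9: U-U =  0 → A
  i=10: Q-Q =  0 → A
  i=11: I-R = 17 → R
  i=12: F-Z =  6 → G
  i=13: P-P =  0 → A
  i=14: I-I =  0 → A
  shifts repeat with period 4: GAAR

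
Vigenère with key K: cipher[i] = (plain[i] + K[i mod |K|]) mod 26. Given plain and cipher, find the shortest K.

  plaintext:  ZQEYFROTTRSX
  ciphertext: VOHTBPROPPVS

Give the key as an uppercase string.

WYDV

  i= 0: V-Z = 22 → W
  i= 1: O-Q = 24 → Y
  i= 2: H-E =  3 → D
  i= 3: T-Y = 21 → V
  i= 4: B-F = 22 → W
  i= 5: P-R = 24 → Y
  i= 6: R-O =  3 → D
  i= 7: O-T = 21 → V
  i= 8: P-T = 22 → W
  i= 9: P-R = 24 → Y
  i=10: V-S =  3 → D
  i=11: S-X = 21 → V
  shifts repeat with period 4: WYDV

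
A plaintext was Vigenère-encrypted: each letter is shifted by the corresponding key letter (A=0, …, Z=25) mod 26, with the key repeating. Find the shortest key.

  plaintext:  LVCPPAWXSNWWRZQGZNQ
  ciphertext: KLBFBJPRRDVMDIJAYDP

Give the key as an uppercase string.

ZQZQMJTU

  i= 0: K-L = 25 → Z
  i= 1: L-V = 16 → Q
  i= 2: B-C = 25 → Z
  i= 3: F-P = 16 → Q
  i= 4: B-P = 12 → M
  i= 5: J-A =  9 → J
  i= 6: P-W = 19 → T
  i= 7: R-X = 20 → U
  i= 8: R-S = 25 → Z
  i= 9: D-N = 16 → Q
  i=10: V-W = 25 → Z
  i=11: M-W = 16 → Q
  i=12: D-R = 12 → M
  i=13: I-Z =  9 → J
  i=14: J-Q = 19 → T
  i=15: A-G = 20 → U
  i=16: Y-Z = 25 → Z
  i=17: D-N = 16 → Q
  i=18: P-Q = 25 → Z
  shifts repeat with period 8: ZQZQMJTU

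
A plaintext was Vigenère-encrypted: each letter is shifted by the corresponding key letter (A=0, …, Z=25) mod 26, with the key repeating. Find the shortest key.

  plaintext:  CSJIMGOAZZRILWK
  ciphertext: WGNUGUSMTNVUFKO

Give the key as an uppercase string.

UOEM

  i= 0: W-C = 20 → U
  i= 1: G-S = 14 → O
  i= 2: N-J =  4 → E
  i= 3: U-I = 12 → M
  i= 4: G-M = 20 → U
  i= 5: U-G = 14 → O
  i= 6: S-O =  4 → E
  i= 7: M-A = 12 → M
  i= 8: T-Z = 20 → U
  i= 9: N-Z = 14 → O
  i=10: V-R =  4 → E
  i=11: U-I = 12 → M
  i=12: F-L = 20 → U
  i=13: K-W = 14 → O
  i=14: O-K =  4 → E
  shifts repeat with period 4: UOEM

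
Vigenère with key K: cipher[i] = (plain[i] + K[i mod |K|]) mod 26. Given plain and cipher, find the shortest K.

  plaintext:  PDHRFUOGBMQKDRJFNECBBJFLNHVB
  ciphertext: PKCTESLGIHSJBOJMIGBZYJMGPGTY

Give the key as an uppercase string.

AHVCZYX

  i= 0: P-P =  0 → A
  i= 1: K-D =  7 → H
  i= 2: C-H = 21 → V
  i= 3: T-R =  2 → C
  i= 4: E-F = 25 → Z
  i= 5: S-U = 24 → Y
  i= 6: L-O = 23 → X
  i= 7: G-G =  0 → A
  i= 8: I-B =  7 → H
  i= 9: H-M = 21 → V
  i=10: S-Q =  2 → C
  i=11: J-K = 25 → Z
  i=12: B-D = 24 → Y
  i=13: O-R = 23 → X
  i=14: J-J =  0 → A
  i=15: M-F =  7 → H
  i=16: I-N = 21 → V
  i=17: G-E =  2 → C
  i=18: B-C = 25 → Z
  i=19: Z-B = 24 → Y
  i=20: Y-B = 23 → X
  i=21: J-J =  0 → A
  i=22: M-F =  7 → H
  i=23: G-L = 21 → V
  i=24: P-N =  2 → C
  i=25: G-H = 25 → Z
  i=26: T-V = 24 → Y
  i=27: Y-B = 23 → X
  shifts repeat with period 7: AHVCZYX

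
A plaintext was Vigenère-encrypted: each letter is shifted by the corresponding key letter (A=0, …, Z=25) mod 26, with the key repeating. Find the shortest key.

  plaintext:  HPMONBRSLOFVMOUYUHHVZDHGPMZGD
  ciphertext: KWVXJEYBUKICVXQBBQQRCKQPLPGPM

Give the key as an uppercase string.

DHJJW

  i= 0: K-H =  3 → D
  i= 1: W-P =  7 → H
  i= 2: V-M =  9 → J
  i= 3: X-O =  9 → J
  i= 4: J-N = 22 → W
  i= 5: E-B =  3 → D
  i= 6: Y-R =  7 → H
  i= 7: B-S =  9 → J
  i= 8: U-L =  9 → J
  i= 9: K-O = 22 → W
  i=10: I-F =  3 → D
  i=11: C-V =  7 → H
  i=12: V-M =  9 → J
  i=13: X-O =  9 → J
  i=14: Q-U = 22 → W
  i=15: B-Y =  3 → D
  i=16: B-U =  7 → H
  i=17: Q-H =  9 → J
  i=18: Q-H =  9 → J
  i=19: R-V = 22 → W
  i=20: C-Z =  3 → D
  i=21: K-D =  7 → H
  i=22: Q-H =  9 → J
  i=23: P-G =  9 → J
  i=24: L-P = 22 → W
  i=25: P-M =  3 → D
  i=26: G-Z =  7 → H
  i=27: P-G =  9 → J
  i=28: M-D =  9 → J
  shifts repeat with period 5: DHJJW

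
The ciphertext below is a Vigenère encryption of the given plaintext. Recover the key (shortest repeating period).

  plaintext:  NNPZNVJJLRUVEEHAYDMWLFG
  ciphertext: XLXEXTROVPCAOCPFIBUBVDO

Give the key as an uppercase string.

  i= 0: X-N = 10 → K
  i= 1: L-N = 24 → Y
  i= 2: X-P =  8 → I
  i= 3: E-Z =  5 → F
  i= 4: X-N = 10 → K
  i= 5: T-V = 24 → Y
  i= 6: R-J =  8 → I
  i= 7: O-J =  5 → F
  i= 8: V-L = 10 → K
  i= 9: P-R = 24 → Y
  i=10: C-U =  8 → I
  i=11: A-V =  5 → F
  i=12: O-E = 10 → K
  i=13: C-E = 24 → Y
  i=14: P-H =  8 → I
  i=15: F-A =  5 → F
  i=16: I-Y = 10 → K
  i=17: B-D = 24 → Y
  i=18: U-M =  8 → I
  i=19: B-W =  5 → F
  i=20: V-L = 10 → K
  i=21: D-F = 24 → Y
  i=22: O-G =  8 → I
  shifts repeat with period 4: KYIF

KYIF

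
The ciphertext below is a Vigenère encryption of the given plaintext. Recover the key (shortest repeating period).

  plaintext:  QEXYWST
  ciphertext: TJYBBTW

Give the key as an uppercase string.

DFB

  i= 0: T-Q =  3 → D
  i= 1: J-E =  5 → F
  i= 2: Y-X =  1 → B
  i= 3: B-Y =  3 → D
  i= 4: B-W =  5 → F
  i= 5: T-S =  1 → B
  i= 6: W-T =  3 → D
  shifts repeat with period 3: DFB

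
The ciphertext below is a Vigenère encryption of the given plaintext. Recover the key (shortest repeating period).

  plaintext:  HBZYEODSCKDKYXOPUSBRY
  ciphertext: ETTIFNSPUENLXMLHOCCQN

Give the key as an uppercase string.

XSUKBZP

  i= 0: E-H = 23 → X
  i= 1: T-B = 18 → S
  i= 2: T-Z = 20 → U
  i= 3: I-Y = 10 → K
  i= 4: F-E =  1 → B
  i= 5: N-O = 25 → Z
  i= 6: S-D = 15 → P
  i= 7: P-S = 23 → X
  i= 8: U-C = 18 → S
  i= 9: E-K = 20 → U
  i=10: N-D = 10 → K
  i=11: L-K =  1 → B
  i=12: X-Y = 25 → Z
  i=13: M-X = 15 → P
  i=14: L-O = 23 → X
  i=15: H-P = 18 → S
  i=16: O-U = 20 → U
  i=17: C-S = 10 → K
  i=18: C-B =  1 → B
  i=19: Q-R = 25 → Z
  i=20: N-Y = 15 → P
  shifts repeat with period 7: XSUKBZP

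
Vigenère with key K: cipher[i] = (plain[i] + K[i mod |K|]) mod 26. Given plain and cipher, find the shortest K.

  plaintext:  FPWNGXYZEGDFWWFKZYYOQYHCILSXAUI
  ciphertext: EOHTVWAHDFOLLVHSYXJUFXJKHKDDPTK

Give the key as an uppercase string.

  i= 0: E-F = 25 → Z
  i= 1: O-P = 25 → Z
  i= 2: H-W = 11 → L
  i= 3: T-N =  6 → G
  i= 4: V-G = 15 → P
  i= 5: W-X = 25 → Z
  i= 6: A-Y =  2 → C
  i= 7: H-Z =  8 → I
  i= 8: D-E = 25 → Z
  i= 9: F-G = 25 → Z
  i=10: O-D = 11 → L
  i=11: L-F =  6 → G
  i=12: L-W = 15 → P
  i=13: V-W = 25 → Z
  i=14: H-F =  2 → C
  i=15: S-K =  8 → I
  i=16: Y-Z = 25 → Z
  i=17: X-Y = 25 → Z
  i=18: J-Y = 11 → L
  i=19: U-O =  6 → G
  i=20: F-Q = 15 → P
  i=21: X-Y = 25 → Z
  i=22: J-H =  2 → C
  i=23: K-C =  8 → I
  i=24: H-I = 25 → Z
  i=25: K-L = 25 → Z
  i=26: D-S = 11 → L
  i=27: D-X =  6 → G
  i=28: P-A = 15 → P
  i=29: T-U = 25 → Z
  i=30: K-I =  2 → C
  shifts repeat with period 8: ZZLGPZCI

ZZLGPZCI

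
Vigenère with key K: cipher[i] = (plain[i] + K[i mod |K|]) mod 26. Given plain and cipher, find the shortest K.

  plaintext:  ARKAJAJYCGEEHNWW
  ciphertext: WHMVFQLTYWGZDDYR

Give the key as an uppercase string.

  i= 0: W-A = 22 → W
  i= 1: H-R = 16 → Q
  i= 2: M-K =  2 → C
  i= 3: V-A = 21 → V
  i= 4: F-J = 22 → W
  i= 5: Q-A = 16 → Q
  i= 6: L-J =  2 → C
  i= 7: T-Y = 21 → V
  i= 8: Y-C = 22 → W
  i= 9: W-G = 16 → Q
  i=10: G-E =  2 → C
  i=11: Z-E = 21 → V
  i=12: D-H = 22 → W
  i=13: D-N = 16 → Q
  i=14: Y-W =  2 → C
  i=15: R-W = 21 → V
  shifts repeat with period 4: WQCV

WQCV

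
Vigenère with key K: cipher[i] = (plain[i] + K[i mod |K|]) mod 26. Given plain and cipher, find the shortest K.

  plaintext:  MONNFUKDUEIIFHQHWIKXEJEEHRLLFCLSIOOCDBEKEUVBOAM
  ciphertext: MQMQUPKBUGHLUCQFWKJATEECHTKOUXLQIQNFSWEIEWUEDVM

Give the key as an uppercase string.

ACZDPVAY

  i= 0: M-M =  0 → A
  i= 1: Q-O =  2 → C
  i= 2: M-N = 25 → Z
  i= 3: Q-N =  3 → D
  i= 4: U-F = 15 → P
  i= 5: P-U = 21 → V
  i= 6: K-K =  0 → A
  i= 7: B-D = 24 → Y
  i= 8: U-U =  0 → A
  i= 9: G-E =  2 → C
  i=10: H-I = 25 → Z
  i=11: L-I =  3 → D
  i=12: U-F = 15 → P
  i=13: C-H = 21 → V
  i=14: Q-Q =  0 → A
  i=15: F-H = 24 → Y
  i=16: W-W =  0 → A
  i=17: K-I =  2 → C
  i=18: J-K = 25 → Z
  i=19: A-X =  3 → D
  i=20: T-E = 15 → P
  i=21: E-J = 21 → V
  i=22: E-E =  0 → A
  i=23: C-E = 24 → Y
  i=24: H-H =  0 → A
  i=25: T-R =  2 → C
  i=26: K-L = 25 → Z
  i=27: O-L =  3 → D
  i=28: U-F = 15 → P
  i=29: X-C = 21 → V
  i=30: L-L =  0 → A
  i=31: Q-S = 24 → Y
  i=32: I-I =  0 → A
  i=33: Q-O =  2 → C
  i=34: N-O = 25 → Z
  i=35: F-C =  3 → D
  i=36: S-D = 15 → P
  i=37: W-B = 21 → V
  i=38: E-E =  0 → A
  i=39: I-K = 24 → Y
  i=40: E-E =  0 → A
  i=41: W-U =  2 → C
  i=42: U-V = 25 → Z
  i=43: E-B =  3 → D
  i=44: D-O = 15 → P
  i=45: V-A = 21 → V
  i=46: M-M =  0 → A
  shifts repeat with period 8: ACZDPVAY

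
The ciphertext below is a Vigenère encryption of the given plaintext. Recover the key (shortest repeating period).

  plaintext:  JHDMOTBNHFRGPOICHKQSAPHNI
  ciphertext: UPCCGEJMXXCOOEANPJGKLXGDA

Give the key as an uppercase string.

LIZQS

  i= 0: U-J = 11 → L
  i= 1: P-H =  8 → I
  i= 2: C-D = 25 → Z
  i= 3: C-M = 16 → Q
  i= 4: G-O = 18 → S
  i= 5: E-T = 11 → L
  i= 6: J-B =  8 → I
  i= 7: M-N = 25 → Z
  i= 8: X-H = 16 → Q
  i= 9: X-F = 18 → S
  i=10: C-R = 11 → L
  i=11: O-G =  8 → I
  i=12: O-P = 25 → Z
  i=13: E-O = 16 → Q
  i=14: A-I = 18 → S
  i=15: N-C = 11 → L
  i=16: P-H =  8 → I
  i=17: J-K = 25 → Z
  i=18: G-Q = 16 → Q
  i=19: K-S = 18 → S
  i=20: L-A = 11 → L
  i=21: X-P =  8 → I
  i=22: G-H = 25 → Z
  i=23: D-N = 16 → Q
  i=24: A-I = 18 → S
  shifts repeat with period 5: LIZQS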